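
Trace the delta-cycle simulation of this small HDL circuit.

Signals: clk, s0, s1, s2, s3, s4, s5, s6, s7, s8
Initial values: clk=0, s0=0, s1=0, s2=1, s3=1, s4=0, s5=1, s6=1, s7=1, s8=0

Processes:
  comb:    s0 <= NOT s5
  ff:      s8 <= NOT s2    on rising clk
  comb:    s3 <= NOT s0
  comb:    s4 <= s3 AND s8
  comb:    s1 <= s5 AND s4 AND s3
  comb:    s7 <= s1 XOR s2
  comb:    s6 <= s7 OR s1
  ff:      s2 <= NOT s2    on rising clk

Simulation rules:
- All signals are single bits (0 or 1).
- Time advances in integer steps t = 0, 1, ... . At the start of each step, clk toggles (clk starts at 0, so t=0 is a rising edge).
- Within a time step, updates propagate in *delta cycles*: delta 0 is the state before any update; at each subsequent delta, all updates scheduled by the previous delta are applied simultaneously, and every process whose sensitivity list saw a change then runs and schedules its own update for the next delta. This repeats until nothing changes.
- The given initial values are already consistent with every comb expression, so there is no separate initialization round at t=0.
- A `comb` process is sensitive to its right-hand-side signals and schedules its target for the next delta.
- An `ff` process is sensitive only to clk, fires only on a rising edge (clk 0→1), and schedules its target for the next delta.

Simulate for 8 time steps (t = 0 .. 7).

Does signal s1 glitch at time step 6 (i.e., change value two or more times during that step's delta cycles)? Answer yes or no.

t=0 Δ0: s7=1 s5=1 s6=1 s0=0 clk=0 s4=0 s8=0 s2=1 s1=0 s3=1
  Δ1: clk:0→1
  Δ2: s2:1→0
  Δ3: s7:1→0
  Δ4: s6:1→0
  (4Δ to stable)
t=1 Δ0: s7=0 s5=1 s6=0 s0=0 clk=1 s4=0 s8=0 s2=0 s1=0 s3=1
  Δ1: clk:1→0
  (1Δ to stable)
t=2 Δ0: s7=0 s5=1 s6=0 s0=0 clk=0 s4=0 s8=0 s2=0 s1=0 s3=1
  Δ1: clk:0→1
  Δ2: s8:0→1, s2:0→1
  Δ3: s7:0→1, s4:0→1
  Δ4: s6:0→1, s1:0→1
  Δ5: s7:1→0
  (5Δ to stable)
t=3 Δ0: s7=0 s5=1 s6=1 s0=0 clk=1 s4=1 s8=1 s2=1 s1=1 s3=1
  Δ1: clk:1→0
  (1Δ to stable)
t=4 Δ0: s7=0 s5=1 s6=1 s0=0 clk=0 s4=1 s8=1 s2=1 s1=1 s3=1
  Δ1: clk:0→1
  Δ2: s8:1→0, s2:1→0
  Δ3: s7:0→1, s4:1→0
  Δ4: s1:1→0
  Δ5: s7:1→0
  Δ6: s6:1→0
  (6Δ to stable)
t=5 Δ0: s7=0 s5=1 s6=0 s0=0 clk=1 s4=0 s8=0 s2=0 s1=0 s3=1
  Δ1: clk:1→0
  (1Δ to stable)
t=6 Δ0: s7=0 s5=1 s6=0 s0=0 clk=0 s4=0 s8=0 s2=0 s1=0 s3=1
  Δ1: clk:0→1
  Δ2: s8:0→1, s2:0→1
  Δ3: s7:0→1, s4:0→1
  Δ4: s6:0→1, s1:0→1
  Δ5: s7:1→0
  (5Δ to stable)
t=7 Δ0: s7=0 s5=1 s6=1 s0=0 clk=1 s4=1 s8=1 s2=1 s1=1 s3=1
  Δ1: clk:1→0
  (1Δ to stable)

no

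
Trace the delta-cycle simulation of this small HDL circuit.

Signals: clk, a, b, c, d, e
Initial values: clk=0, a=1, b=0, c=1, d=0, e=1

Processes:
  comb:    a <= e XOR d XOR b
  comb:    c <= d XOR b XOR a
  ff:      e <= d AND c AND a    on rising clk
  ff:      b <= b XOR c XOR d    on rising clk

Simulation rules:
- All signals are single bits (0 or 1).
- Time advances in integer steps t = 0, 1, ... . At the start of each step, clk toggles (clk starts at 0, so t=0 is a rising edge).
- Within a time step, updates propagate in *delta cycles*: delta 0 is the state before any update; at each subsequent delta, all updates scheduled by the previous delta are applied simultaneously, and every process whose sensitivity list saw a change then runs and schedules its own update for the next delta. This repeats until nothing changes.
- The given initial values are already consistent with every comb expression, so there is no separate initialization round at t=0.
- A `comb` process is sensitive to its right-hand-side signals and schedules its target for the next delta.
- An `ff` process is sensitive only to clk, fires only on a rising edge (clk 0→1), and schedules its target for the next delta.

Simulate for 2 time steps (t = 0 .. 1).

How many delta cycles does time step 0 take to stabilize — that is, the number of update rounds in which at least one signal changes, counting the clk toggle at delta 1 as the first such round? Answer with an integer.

3

t0.Δ0 a=1 clk=0 c=1 b=0 d=0 e=1
t0.Δ1 a=1 clk=1 c=1 b=0 d=0 e=1
t0.Δ2 a=1 clk=1 c=1 b=1 d=0 e=0
t0.Δ3 a=1 clk=1 c=0 b=1 d=0 e=0
t1.Δ0 a=1 clk=1 c=0 b=1 d=0 e=0
t1.Δ1 a=1 clk=0 c=0 b=1 d=0 e=0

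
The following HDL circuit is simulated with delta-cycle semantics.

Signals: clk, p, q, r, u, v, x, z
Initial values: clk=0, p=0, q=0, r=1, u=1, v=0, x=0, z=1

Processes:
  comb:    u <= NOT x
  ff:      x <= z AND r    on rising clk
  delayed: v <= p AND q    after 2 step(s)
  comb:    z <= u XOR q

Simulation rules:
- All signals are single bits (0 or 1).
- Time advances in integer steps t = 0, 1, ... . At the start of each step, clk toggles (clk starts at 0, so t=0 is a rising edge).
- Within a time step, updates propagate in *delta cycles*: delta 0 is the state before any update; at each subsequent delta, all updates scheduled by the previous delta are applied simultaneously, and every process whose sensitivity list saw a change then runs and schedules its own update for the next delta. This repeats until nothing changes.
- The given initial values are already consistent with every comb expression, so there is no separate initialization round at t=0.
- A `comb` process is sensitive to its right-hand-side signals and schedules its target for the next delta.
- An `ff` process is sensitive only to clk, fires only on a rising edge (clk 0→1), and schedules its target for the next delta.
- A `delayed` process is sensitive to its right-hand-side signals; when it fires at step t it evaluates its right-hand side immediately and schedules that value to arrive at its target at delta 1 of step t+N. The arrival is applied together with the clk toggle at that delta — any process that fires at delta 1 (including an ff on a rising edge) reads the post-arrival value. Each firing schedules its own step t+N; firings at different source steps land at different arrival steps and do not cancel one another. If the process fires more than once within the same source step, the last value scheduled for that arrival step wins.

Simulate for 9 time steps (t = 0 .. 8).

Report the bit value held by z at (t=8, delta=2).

1

t=0 Δ0: z=1 v=0 r=1 p=0 clk=0 x=0 u=1 q=0
  Δ1: clk:0→1
  Δ2: x:0→1
  Δ3: u:1→0
  Δ4: z:1→0
  (4Δ to stable)
t=1 Δ0: z=0 v=0 r=1 p=0 clk=1 x=1 u=0 q=0
  Δ1: clk:1→0
  (1Δ to stable)
t=2 Δ0: z=0 v=0 r=1 p=0 clk=0 x=1 u=0 q=0
  Δ1: clk:0→1
  Δ2: x:1→0
  Δ3: u:0→1
  Δ4: z:0→1
  (4Δ to stable)
t=3 Δ0: z=1 v=0 r=1 p=0 clk=1 x=0 u=1 q=0
  Δ1: clk:1→0
  (1Δ to stable)
t=4 Δ0: z=1 v=0 r=1 p=0 clk=0 x=0 u=1 q=0
  Δ1: clk:0→1
  Δ2: x:0→1
  Δ3: u:1→0
  Δ4: z:1→0
  (4Δ to stable)
t=5 Δ0: z=0 v=0 r=1 p=0 clk=1 x=1 u=0 q=0
  Δ1: clk:1→0
  (1Δ to stable)
t=6 Δ0: z=0 v=0 r=1 p=0 clk=0 x=1 u=0 q=0
  Δ1: clk:0→1
  Δ2: x:1→0
  Δ3: u:0→1
  Δ4: z:0→1
  (4Δ to stable)
t=7 Δ0: z=1 v=0 r=1 p=0 clk=1 x=0 u=1 q=0
  Δ1: clk:1→0
  (1Δ to stable)
t=8 Δ0: z=1 v=0 r=1 p=0 clk=0 x=0 u=1 q=0
  Δ1: clk:0→1
  Δ2: x:0→1
  Δ3: u:1→0
  Δ4: z:1→0
  (4Δ to stable)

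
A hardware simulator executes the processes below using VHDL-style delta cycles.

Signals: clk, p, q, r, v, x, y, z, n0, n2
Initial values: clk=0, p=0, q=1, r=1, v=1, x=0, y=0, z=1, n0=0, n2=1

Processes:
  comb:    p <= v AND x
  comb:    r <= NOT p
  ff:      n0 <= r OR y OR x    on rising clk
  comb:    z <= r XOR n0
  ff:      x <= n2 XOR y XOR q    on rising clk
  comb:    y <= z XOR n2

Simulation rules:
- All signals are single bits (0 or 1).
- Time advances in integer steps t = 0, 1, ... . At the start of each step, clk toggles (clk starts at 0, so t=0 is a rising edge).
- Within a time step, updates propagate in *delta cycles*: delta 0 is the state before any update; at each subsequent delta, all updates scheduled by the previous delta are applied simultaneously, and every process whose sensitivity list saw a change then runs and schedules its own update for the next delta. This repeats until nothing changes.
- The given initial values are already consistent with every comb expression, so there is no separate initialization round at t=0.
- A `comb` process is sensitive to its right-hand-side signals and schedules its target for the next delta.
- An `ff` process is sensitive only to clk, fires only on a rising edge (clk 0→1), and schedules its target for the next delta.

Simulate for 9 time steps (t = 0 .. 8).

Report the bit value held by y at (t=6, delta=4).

[bits: r,n2,p,y,clk,z,x,v,q,n0]
t=0: Δ0=1100010110 Δ1=1100110110 Δ2=1100110111 Δ3=1100100111 Δ4=1101100111 | 4Δ
t=1: Δ0=1101100111 Δ1=1101000111 | 1Δ
t=2: Δ0=1101000111 Δ1=1101100111 Δ2=1101101111 Δ3=1111101111 Δ4=0111101111 Δ5=0111111111 Δ6=0110111111 | 6Δ
t=3: Δ0=0110111111 Δ1=0110011111 | 1Δ
t=4: Δ0=0110011111 Δ1=0110111111 Δ2=0110110111 Δ3=0100110111 Δ4=1100110111 Δ5=1100100111 Δ6=1101100111 | 6Δ
t=5: Δ0=1101100111 Δ1=1101000111 | 1Δ
t=6: Δ0=1101000111 Δ1=1101100111 Δ2=1101101111 Δ3=1111101111 Δ4=0111101111 Δ5=0111111111 Δ6=0110111111 | 6Δ
t=7: Δ0=0110111111 Δ1=0110011111 | 1Δ
t=8: Δ0=0110011111 Δ1=0110111111 Δ2=0110110111 Δ3=0100110111 Δ4=1100110111 Δ5=1100100111 Δ6=1101100111 | 6Δ

1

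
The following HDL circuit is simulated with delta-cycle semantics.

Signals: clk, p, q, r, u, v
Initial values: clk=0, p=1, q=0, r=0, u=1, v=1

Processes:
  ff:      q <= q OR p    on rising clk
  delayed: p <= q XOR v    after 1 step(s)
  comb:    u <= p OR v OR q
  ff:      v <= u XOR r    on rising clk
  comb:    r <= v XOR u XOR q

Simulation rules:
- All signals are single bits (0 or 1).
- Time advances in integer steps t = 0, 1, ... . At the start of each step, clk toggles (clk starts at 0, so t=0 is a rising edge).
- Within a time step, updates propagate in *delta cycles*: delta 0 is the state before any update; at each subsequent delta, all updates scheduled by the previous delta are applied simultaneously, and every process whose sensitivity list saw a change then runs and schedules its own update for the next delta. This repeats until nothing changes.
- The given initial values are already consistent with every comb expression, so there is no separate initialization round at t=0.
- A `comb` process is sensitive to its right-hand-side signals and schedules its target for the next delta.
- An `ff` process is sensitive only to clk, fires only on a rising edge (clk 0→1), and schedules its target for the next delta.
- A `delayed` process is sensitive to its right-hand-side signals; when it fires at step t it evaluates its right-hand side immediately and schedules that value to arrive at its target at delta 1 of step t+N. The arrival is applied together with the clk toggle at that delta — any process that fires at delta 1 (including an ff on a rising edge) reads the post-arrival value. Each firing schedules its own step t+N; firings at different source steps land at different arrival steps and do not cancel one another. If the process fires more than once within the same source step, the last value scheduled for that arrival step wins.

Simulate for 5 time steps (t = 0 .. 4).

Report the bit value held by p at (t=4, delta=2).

t=0 Δ0: u=1 r=0 v=1 clk=0 q=0 p=1
  Δ1: clk:0→1
  Δ2: q:0→1
  Δ3: r:0→1
  (3Δ to stable)
t=1 Δ0: u=1 r=1 v=1 clk=1 q=1 p=1
  Δ1: clk:1→0, p:1→0
  (1Δ to stable)
t=2 Δ0: u=1 r=1 v=1 clk=0 q=1 p=0
  Δ1: clk:0→1
  Δ2: v:1→0
  Δ3: r:1→0
  (3Δ to stable)
t=3 Δ0: u=1 r=0 v=0 clk=1 q=1 p=0
  Δ1: clk:1→0, p:0→1
  (1Δ to stable)
t=4 Δ0: u=1 r=0 v=0 clk=0 q=1 p=1
  Δ1: clk:0→1
  Δ2: v:0→1
  Δ3: r:0→1
  (3Δ to stable)

1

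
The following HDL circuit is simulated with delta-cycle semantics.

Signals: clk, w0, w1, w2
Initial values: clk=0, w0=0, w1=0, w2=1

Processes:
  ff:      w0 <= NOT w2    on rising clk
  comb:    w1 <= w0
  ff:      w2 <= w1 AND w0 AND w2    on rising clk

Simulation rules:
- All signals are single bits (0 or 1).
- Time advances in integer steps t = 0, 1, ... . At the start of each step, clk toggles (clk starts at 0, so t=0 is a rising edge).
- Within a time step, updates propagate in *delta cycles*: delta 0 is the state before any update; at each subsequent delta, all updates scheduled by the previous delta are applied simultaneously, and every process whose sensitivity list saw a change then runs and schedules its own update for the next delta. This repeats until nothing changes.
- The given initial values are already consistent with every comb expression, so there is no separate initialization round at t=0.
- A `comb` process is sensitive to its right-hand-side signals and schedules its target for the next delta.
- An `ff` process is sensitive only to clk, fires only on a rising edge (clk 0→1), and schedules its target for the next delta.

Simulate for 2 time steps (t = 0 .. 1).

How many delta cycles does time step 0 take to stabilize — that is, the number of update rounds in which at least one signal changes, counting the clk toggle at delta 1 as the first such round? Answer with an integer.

2

[bits: w0,clk,w1,w2]
t=0: Δ0=0001 Δ1=0101 Δ2=0100 | 2Δ
t=1: Δ0=0100 Δ1=0000 | 1Δ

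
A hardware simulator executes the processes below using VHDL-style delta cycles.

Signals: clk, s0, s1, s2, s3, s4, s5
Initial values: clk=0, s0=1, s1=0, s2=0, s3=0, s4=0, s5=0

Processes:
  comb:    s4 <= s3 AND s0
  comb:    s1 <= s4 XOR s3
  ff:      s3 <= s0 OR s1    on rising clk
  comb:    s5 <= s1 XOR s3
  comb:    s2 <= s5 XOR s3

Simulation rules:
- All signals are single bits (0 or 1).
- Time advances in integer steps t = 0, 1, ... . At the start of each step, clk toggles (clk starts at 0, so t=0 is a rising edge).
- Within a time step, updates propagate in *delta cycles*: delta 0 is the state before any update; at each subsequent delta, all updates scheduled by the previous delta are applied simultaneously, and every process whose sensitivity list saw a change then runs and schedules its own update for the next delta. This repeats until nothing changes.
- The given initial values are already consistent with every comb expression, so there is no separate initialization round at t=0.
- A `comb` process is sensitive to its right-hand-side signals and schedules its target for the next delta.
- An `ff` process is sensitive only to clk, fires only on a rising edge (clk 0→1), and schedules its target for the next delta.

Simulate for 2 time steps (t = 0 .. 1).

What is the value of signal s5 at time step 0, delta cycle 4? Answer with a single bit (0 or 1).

0

[bits: s2,s0,s1,clk,s5,s4,s3]
t=0: Δ0=0100000 Δ1=0101000 Δ2=0101001 Δ3=1111111 Δ4=0101011 Δ5=1101111 Δ6=0101111 | 6Δ
t=1: Δ0=0101111 Δ1=0100111 | 1Δ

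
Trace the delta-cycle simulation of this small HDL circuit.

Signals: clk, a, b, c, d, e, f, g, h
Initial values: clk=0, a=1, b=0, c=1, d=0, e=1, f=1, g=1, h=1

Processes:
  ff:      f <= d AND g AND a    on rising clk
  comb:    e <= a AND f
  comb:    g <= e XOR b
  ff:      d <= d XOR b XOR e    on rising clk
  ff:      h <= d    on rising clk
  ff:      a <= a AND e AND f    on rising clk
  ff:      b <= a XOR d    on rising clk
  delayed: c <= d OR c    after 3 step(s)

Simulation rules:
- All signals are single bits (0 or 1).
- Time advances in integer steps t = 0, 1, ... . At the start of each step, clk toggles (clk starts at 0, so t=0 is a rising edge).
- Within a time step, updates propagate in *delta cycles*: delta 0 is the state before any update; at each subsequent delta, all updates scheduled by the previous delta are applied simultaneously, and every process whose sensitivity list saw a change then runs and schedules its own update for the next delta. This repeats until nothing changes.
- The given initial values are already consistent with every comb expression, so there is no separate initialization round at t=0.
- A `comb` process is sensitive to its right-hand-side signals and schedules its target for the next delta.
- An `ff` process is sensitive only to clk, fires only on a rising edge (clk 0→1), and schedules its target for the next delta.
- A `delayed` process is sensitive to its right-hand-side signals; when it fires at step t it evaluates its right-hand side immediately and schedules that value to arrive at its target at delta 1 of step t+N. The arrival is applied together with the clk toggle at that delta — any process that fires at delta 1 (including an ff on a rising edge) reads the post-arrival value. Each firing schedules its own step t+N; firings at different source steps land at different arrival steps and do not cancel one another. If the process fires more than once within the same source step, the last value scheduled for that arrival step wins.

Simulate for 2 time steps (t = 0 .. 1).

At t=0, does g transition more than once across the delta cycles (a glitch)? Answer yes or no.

yes

[bits: e,c,b,a,d,f,clk,g,h]
t=0: Δ0=110101011 Δ1=110101111 Δ2=111110110 Δ3=011110100 Δ4=011110110 | 4Δ
t=1: Δ0=011110110 Δ1=011110010 | 1Δ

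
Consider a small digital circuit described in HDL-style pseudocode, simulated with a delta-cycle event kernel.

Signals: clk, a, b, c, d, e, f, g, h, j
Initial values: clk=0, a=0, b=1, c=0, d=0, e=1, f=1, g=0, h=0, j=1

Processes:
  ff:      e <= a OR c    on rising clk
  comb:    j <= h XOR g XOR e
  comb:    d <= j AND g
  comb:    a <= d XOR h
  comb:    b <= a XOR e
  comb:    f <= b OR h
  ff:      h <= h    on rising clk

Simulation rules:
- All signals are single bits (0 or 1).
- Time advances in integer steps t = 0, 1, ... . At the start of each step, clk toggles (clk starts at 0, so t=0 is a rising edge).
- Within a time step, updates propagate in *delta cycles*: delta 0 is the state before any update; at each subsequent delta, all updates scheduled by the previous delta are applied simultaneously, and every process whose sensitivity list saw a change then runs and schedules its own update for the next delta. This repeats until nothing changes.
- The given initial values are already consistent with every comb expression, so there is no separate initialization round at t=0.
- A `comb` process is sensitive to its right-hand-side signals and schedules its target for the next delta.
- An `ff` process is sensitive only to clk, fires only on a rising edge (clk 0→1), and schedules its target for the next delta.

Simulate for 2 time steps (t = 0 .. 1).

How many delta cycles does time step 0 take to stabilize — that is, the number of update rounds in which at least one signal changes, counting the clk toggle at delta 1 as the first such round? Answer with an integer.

4

t0.Δ0 c=0 j=1 a=0 h=0 b=1 e=1 g=0 d=0 f=1 clk=0
t0.Δ1 c=0 j=1 a=0 h=0 b=1 e=1 g=0 d=0 f=1 clk=1
t0.Δ2 c=0 j=1 a=0 h=0 b=1 e=0 g=0 d=0 f=1 clk=1
t0.Δ3 c=0 j=0 a=0 h=0 b=0 e=0 g=0 d=0 f=1 clk=1
t0.Δ4 c=0 j=0 a=0 h=0 b=0 e=0 g=0 d=0 f=0 clk=1
t1.Δ0 c=0 j=0 a=0 h=0 b=0 e=0 g=0 d=0 f=0 clk=1
t1.Δ1 c=0 j=0 a=0 h=0 b=0 e=0 g=0 d=0 f=0 clk=0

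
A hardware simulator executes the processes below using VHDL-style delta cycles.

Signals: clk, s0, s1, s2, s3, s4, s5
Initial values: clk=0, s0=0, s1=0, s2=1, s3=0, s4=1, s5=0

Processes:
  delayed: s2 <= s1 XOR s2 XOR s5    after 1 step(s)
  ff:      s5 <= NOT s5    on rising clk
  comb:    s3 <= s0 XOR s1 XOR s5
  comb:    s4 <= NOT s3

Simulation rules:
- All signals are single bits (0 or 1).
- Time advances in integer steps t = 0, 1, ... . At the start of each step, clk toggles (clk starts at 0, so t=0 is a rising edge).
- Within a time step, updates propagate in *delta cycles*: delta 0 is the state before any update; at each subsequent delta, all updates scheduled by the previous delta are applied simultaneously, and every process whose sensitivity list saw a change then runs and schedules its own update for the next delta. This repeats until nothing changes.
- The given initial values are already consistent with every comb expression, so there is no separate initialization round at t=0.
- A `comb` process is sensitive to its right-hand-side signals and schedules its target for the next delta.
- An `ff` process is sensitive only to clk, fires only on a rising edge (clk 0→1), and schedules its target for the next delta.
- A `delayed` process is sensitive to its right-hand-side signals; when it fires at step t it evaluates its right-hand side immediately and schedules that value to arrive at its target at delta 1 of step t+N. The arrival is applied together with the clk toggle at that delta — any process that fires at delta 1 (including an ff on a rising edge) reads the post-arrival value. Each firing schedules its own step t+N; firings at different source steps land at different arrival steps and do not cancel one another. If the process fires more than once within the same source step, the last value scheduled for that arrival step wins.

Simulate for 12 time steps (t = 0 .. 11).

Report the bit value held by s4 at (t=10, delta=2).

t=0 Δ0: s5=0 s3=0 s4=1 s1=0 clk=0 s0=0 s2=1
  Δ1: clk:0→1
  Δ2: s5:0→1
  Δ3: s3:0→1
  Δ4: s4:1→0
  (4Δ to stable)
t=1 Δ0: s5=1 s3=1 s4=0 s1=0 clk=1 s0=0 s2=1
  Δ1: clk:1→0, s2:1→0
  (1Δ to stable)
t=2 Δ0: s5=1 s3=1 s4=0 s1=0 clk=0 s0=0 s2=0
  Δ1: clk:0→1, s2:0→1
  Δ2: s5:1→0
  Δ3: s3:1→0
  Δ4: s4:0→1
  (4Δ to stable)
t=3 Δ0: s5=0 s3=0 s4=1 s1=0 clk=1 s0=0 s2=1
  Δ1: clk:1→0
  (1Δ to stable)
t=4 Δ0: s5=0 s3=0 s4=1 s1=0 clk=0 s0=0 s2=1
  Δ1: clk:0→1
  Δ2: s5:0→1
  Δ3: s3:0→1
  Δ4: s4:1→0
  (4Δ to stable)
t=5 Δ0: s5=1 s3=1 s4=0 s1=0 clk=1 s0=0 s2=1
  Δ1: clk:1→0, s2:1→0
  (1Δ to stable)
t=6 Δ0: s5=1 s3=1 s4=0 s1=0 clk=0 s0=0 s2=0
  Δ1: clk:0→1, s2:0→1
  Δ2: s5:1→0
  Δ3: s3:1→0
  Δ4: s4:0→1
  (4Δ to stable)
t=7 Δ0: s5=0 s3=0 s4=1 s1=0 clk=1 s0=0 s2=1
  Δ1: clk:1→0
  (1Δ to stable)
t=8 Δ0: s5=0 s3=0 s4=1 s1=0 clk=0 s0=0 s2=1
  Δ1: clk:0→1
  Δ2: s5:0→1
  Δ3: s3:0→1
  Δ4: s4:1→0
  (4Δ to stable)
t=9 Δ0: s5=1 s3=1 s4=0 s1=0 clk=1 s0=0 s2=1
  Δ1: clk:1→0, s2:1→0
  (1Δ to stable)
t=10 Δ0: s5=1 s3=1 s4=0 s1=0 clk=0 s0=0 s2=0
  Δ1: clk:0→1, s2:0→1
  Δ2: s5:1→0
  Δ3: s3:1→0
  Δ4: s4:0→1
  (4Δ to stable)
t=11 Δ0: s5=0 s3=0 s4=1 s1=0 clk=1 s0=0 s2=1
  Δ1: clk:1→0
  (1Δ to stable)

0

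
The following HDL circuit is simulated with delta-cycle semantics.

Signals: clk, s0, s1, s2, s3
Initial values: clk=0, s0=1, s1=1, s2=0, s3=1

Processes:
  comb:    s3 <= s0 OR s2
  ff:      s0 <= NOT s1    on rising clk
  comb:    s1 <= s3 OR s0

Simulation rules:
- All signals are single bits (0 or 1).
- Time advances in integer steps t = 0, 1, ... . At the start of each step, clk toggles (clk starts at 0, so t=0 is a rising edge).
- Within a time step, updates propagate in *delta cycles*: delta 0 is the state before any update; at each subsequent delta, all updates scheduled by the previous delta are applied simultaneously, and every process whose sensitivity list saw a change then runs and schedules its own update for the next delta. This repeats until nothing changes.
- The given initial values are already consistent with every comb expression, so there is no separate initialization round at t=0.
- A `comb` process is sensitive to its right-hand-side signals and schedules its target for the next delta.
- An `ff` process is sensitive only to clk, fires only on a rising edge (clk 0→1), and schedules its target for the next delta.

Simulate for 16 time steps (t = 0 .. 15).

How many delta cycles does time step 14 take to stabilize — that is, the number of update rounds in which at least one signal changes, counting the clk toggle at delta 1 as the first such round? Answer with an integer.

[bits: clk,s1,s2,s0,s3]
t=0: Δ0=01011 Δ1=11011 Δ2=11001 Δ3=11000 Δ4=10000 | 4Δ
t=1: Δ0=10000 Δ1=00000 | 1Δ
t=2: Δ0=00000 Δ1=10000 Δ2=10010 Δ3=11011 | 3Δ
t=3: Δ0=11011 Δ1=01011 | 1Δ
t=4: Δ0=01011 Δ1=11011 Δ2=11001 Δ3=11000 Δ4=10000 | 4Δ
t=5: Δ0=10000 Δ1=00000 | 1Δ
t=6: Δ0=00000 Δ1=10000 Δ2=10010 Δ3=11011 | 3Δ
t=7: Δ0=11011 Δ1=01011 | 1Δ
t=8: Δ0=01011 Δ1=11011 Δ2=11001 Δ3=11000 Δ4=10000 | 4Δ
t=9: Δ0=10000 Δ1=00000 | 1Δ
t=10: Δ0=00000 Δ1=10000 Δ2=10010 Δ3=11011 | 3Δ
t=11: Δ0=11011 Δ1=01011 | 1Δ
t=12: Δ0=01011 Δ1=11011 Δ2=11001 Δ3=11000 Δ4=10000 | 4Δ
t=13: Δ0=10000 Δ1=00000 | 1Δ
t=14: Δ0=00000 Δ1=10000 Δ2=10010 Δ3=11011 | 3Δ
t=15: Δ0=11011 Δ1=01011 | 1Δ

3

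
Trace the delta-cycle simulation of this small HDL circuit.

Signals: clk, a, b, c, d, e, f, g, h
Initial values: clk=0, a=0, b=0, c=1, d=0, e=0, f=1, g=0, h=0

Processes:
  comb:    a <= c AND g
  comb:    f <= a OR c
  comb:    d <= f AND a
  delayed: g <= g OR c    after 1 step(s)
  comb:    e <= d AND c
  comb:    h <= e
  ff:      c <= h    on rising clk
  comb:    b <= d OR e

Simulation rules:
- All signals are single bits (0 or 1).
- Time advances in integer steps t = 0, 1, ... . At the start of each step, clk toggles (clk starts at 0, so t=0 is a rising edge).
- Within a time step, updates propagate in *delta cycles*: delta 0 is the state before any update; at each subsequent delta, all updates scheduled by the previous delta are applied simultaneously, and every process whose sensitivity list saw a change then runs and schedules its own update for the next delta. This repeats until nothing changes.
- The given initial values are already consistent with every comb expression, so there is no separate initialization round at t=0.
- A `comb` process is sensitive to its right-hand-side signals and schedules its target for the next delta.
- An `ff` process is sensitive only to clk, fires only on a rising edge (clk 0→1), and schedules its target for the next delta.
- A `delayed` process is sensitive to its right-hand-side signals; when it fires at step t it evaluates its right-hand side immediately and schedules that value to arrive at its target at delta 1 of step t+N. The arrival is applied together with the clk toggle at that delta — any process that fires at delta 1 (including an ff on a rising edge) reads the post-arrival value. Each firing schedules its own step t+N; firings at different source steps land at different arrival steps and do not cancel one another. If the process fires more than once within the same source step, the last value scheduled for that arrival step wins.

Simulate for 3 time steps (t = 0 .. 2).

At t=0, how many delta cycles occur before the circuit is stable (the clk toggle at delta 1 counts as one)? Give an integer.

[bits: g,b,h,e,c,d,clk,a,f]
t=0: Δ0=000010001 Δ1=000010101 Δ2=000000101 Δ3=000000100 | 3Δ
t=1: Δ0=000000100 Δ1=000000000 | 1Δ
t=2: Δ0=000000000 Δ1=000000100 | 1Δ

3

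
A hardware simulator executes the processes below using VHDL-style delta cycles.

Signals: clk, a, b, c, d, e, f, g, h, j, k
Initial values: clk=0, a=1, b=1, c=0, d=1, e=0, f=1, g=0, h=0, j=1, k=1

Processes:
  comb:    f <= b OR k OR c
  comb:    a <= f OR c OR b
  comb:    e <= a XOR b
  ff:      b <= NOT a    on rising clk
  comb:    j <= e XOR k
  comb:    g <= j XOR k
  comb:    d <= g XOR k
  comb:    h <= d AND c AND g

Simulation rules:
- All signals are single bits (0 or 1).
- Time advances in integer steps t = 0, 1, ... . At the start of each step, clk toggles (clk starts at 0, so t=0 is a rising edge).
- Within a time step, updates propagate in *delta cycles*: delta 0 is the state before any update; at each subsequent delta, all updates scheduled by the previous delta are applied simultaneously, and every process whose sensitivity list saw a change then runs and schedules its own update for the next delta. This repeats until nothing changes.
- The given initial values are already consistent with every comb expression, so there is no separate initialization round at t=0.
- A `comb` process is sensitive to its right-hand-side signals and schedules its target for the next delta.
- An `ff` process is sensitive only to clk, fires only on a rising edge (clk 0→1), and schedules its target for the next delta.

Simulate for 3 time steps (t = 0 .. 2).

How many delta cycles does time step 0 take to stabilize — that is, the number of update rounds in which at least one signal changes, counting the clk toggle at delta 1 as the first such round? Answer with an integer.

6

t=0 Δ0: h=0 g=0 j=1 d=1 c=0 b=1 f=1 e=0 clk=0 a=1 k=1
  Δ1: clk:0→1
  Δ2: b:1→0
  Δ3: e:0→1
  Δ4: j:1→0
  Δ5: g:0→1
  Δ6: d:1→0
  (6Δ to stable)
t=1 Δ0: h=0 g=1 j=0 d=0 c=0 b=0 f=1 e=1 clk=1 a=1 k=1
  Δ1: clk:1→0
  (1Δ to stable)
t=2 Δ0: h=0 g=1 j=0 d=0 c=0 b=0 f=1 e=1 clk=0 a=1 k=1
  Δ1: clk:0→1
  (1Δ to stable)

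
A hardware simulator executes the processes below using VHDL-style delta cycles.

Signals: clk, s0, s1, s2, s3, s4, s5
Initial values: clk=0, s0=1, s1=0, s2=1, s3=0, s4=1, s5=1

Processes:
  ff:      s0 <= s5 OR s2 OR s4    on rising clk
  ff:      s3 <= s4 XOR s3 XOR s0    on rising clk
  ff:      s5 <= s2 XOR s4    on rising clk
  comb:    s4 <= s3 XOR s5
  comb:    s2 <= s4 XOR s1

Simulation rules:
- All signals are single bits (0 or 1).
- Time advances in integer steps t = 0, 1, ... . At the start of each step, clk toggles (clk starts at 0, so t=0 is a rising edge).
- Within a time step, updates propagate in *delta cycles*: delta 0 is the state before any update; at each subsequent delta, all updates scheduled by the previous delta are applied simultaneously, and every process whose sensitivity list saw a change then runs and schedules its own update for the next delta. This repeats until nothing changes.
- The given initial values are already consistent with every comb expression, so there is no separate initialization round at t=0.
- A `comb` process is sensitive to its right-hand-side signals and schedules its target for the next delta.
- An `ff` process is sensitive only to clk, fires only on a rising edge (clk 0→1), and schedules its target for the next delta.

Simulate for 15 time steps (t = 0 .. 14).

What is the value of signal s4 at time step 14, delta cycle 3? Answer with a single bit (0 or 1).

t0.Δ0 s5=1 s3=0 s2=1 s0=1 s4=1 s1=0 clk=0
t0.Δ1 s5=1 s3=0 s2=1 s0=1 s4=1 s1=0 clk=1
t0.Δ2 s5=0 s3=0 s2=1 s0=1 s4=1 s1=0 clk=1
t0.Δ3 s5=0 s3=0 s2=1 s0=1 s4=0 s1=0 clk=1
t0.Δ4 s5=0 s3=0 s2=0 s0=1 s4=0 s1=0 clk=1
t1.Δ0 s5=0 s3=0 s2=0 s0=1 s4=0 s1=0 clk=1
t1.Δ1 s5=0 s3=0 s2=0 s0=1 s4=0 s1=0 clk=0
t2.Δ0 s5=0 s3=0 s2=0 s0=1 s4=0 s1=0 clk=0
t2.Δ1 s5=0 s3=0 s2=0 s0=1 s4=0 s1=0 clk=1
t2.Δ2 s5=0 s3=1 s2=0 s0=0 s4=0 s1=0 clk=1
t2.Δ3 s5=0 s3=1 s2=0 s0=0 s4=1 s1=0 clk=1
t2.Δ4 s5=0 s3=1 s2=1 s0=0 s4=1 s1=0 clk=1
t3.Δ0 s5=0 s3=1 s2=1 s0=0 s4=1 s1=0 clk=1
t3.Δ1 s5=0 s3=1 s2=1 s0=0 s4=1 s1=0 clk=0
t4.Δ0 s5=0 s3=1 s2=1 s0=0 s4=1 s1=0 clk=0
t4.Δ1 s5=0 s3=1 s2=1 s0=0 s4=1 s1=0 clk=1
t4.Δ2 s5=0 s3=0 s2=1 s0=1 s4=1 s1=0 clk=1
t4.Δ3 s5=0 s3=0 s2=1 s0=1 s4=0 s1=0 clk=1
t4.Δ4 s5=0 s3=0 s2=0 s0=1 s4=0 s1=0 clk=1
t5.Δ0 s5=0 s3=0 s2=0 s0=1 s4=0 s1=0 clk=1
t5.Δ1 s5=0 s3=0 s2=0 s0=1 s4=0 s1=0 clk=0
t6.Δ0 s5=0 s3=0 s2=0 s0=1 s4=0 s1=0 clk=0
t6.Δ1 s5=0 s3=0 s2=0 s0=1 s4=0 s1=0 clk=1
t6.Δ2 s5=0 s3=1 s2=0 s0=0 s4=0 s1=0 clk=1
t6.Δ3 s5=0 s3=1 s2=0 s0=0 s4=1 s1=0 clk=1
t6.Δ4 s5=0 s3=1 s2=1 s0=0 s4=1 s1=0 clk=1
t7.Δ0 s5=0 s3=1 s2=1 s0=0 s4=1 s1=0 clk=1
t7.Δ1 s5=0 s3=1 s2=1 s0=0 s4=1 s1=0 clk=0
t8.Δ0 s5=0 s3=1 s2=1 s0=0 s4=1 s1=0 clk=0
t8.Δ1 s5=0 s3=1 s2=1 s0=0 s4=1 s1=0 clk=1
t8.Δ2 s5=0 s3=0 s2=1 s0=1 s4=1 s1=0 clk=1
t8.Δ3 s5=0 s3=0 s2=1 s0=1 s4=0 s1=0 clk=1
t8.Δ4 s5=0 s3=0 s2=0 s0=1 s4=0 s1=0 clk=1
t9.Δ0 s5=0 s3=0 s2=0 s0=1 s4=0 s1=0 clk=1
t9.Δ1 s5=0 s3=0 s2=0 s0=1 s4=0 s1=0 clk=0
t10.Δ0 s5=0 s3=0 s2=0 s0=1 s4=0 s1=0 clk=0
t10.Δ1 s5=0 s3=0 s2=0 s0=1 s4=0 s1=0 clk=1
t10.Δ2 s5=0 s3=1 s2=0 s0=0 s4=0 s1=0 clk=1
t10.Δ3 s5=0 s3=1 s2=0 s0=0 s4=1 s1=0 clk=1
t10.Δ4 s5=0 s3=1 s2=1 s0=0 s4=1 s1=0 clk=1
t11.Δ0 s5=0 s3=1 s2=1 s0=0 s4=1 s1=0 clk=1
t11.Δ1 s5=0 s3=1 s2=1 s0=0 s4=1 s1=0 clk=0
t12.Δ0 s5=0 s3=1 s2=1 s0=0 s4=1 s1=0 clk=0
t12.Δ1 s5=0 s3=1 s2=1 s0=0 s4=1 s1=0 clk=1
t12.Δ2 s5=0 s3=0 s2=1 s0=1 s4=1 s1=0 clk=1
t12.Δ3 s5=0 s3=0 s2=1 s0=1 s4=0 s1=0 clk=1
t12.Δ4 s5=0 s3=0 s2=0 s0=1 s4=0 s1=0 clk=1
t13.Δ0 s5=0 s3=0 s2=0 s0=1 s4=0 s1=0 clk=1
t13.Δ1 s5=0 s3=0 s2=0 s0=1 s4=0 s1=0 clk=0
t14.Δ0 s5=0 s3=0 s2=0 s0=1 s4=0 s1=0 clk=0
t14.Δ1 s5=0 s3=0 s2=0 s0=1 s4=0 s1=0 clk=1
t14.Δ2 s5=0 s3=1 s2=0 s0=0 s4=0 s1=0 clk=1
t14.Δ3 s5=0 s3=1 s2=0 s0=0 s4=1 s1=0 clk=1
t14.Δ4 s5=0 s3=1 s2=1 s0=0 s4=1 s1=0 clk=1

1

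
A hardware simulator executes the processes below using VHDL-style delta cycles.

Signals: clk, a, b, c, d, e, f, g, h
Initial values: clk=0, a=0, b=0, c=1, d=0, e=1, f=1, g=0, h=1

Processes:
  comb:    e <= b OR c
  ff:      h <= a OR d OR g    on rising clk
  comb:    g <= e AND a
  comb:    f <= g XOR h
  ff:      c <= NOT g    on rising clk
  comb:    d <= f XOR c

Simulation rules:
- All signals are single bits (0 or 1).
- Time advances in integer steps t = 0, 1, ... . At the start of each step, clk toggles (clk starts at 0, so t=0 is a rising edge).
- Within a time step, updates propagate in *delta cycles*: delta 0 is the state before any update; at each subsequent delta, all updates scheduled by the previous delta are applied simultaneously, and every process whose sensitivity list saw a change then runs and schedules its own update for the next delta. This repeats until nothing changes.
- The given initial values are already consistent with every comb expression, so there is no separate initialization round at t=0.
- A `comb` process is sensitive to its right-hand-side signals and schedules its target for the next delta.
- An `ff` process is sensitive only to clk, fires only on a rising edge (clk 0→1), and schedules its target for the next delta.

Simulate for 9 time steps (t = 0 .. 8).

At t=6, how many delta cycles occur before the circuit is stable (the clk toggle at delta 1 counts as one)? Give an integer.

4

t0.Δ0 b=0 c=1 d=0 e=1 f=1 g=0 h=1 clk=0 a=0
t0.Δ1 b=0 c=1 d=0 e=1 f=1 g=0 h=1 clk=1 a=0
t0.Δ2 b=0 c=1 d=0 e=1 f=1 g=0 h=0 clk=1 a=0
t0.Δ3 b=0 c=1 d=0 e=1 f=0 g=0 h=0 clk=1 a=0
t0.Δ4 b=0 c=1 d=1 e=1 f=0 g=0 h=0 clk=1 a=0
t1.Δ0 b=0 c=1 d=1 e=1 f=0 g=0 h=0 clk=1 a=0
t1.Δ1 b=0 c=1 d=1 e=1 f=0 g=0 h=0 clk=0 a=0
t2.Δ0 b=0 c=1 d=1 e=1 f=0 g=0 h=0 clk=0 a=0
t2.Δ1 b=0 c=1 d=1 e=1 f=0 g=0 h=0 clk=1 a=0
t2.Δ2 b=0 c=1 d=1 e=1 f=0 g=0 h=1 clk=1 a=0
t2.Δ3 b=0 c=1 d=1 e=1 f=1 g=0 h=1 clk=1 a=0
t2.Δ4 b=0 c=1 d=0 e=1 f=1 g=0 h=1 clk=1 a=0
t3.Δ0 b=0 c=1 d=0 e=1 f=1 g=0 h=1 clk=1 a=0
t3.Δ1 b=0 c=1 d=0 e=1 f=1 g=0 h=1 clk=0 a=0
t4.Δ0 b=0 c=1 d=0 e=1 f=1 g=0 h=1 clk=0 a=0
t4.Δ1 b=0 c=1 d=0 e=1 f=1 g=0 h=1 clk=1 a=0
t4.Δ2 b=0 c=1 d=0 e=1 f=1 g=0 h=0 clk=1 a=0
t4.Δ3 b=0 c=1 d=0 e=1 f=0 g=0 h=0 clk=1 a=0
t4.Δ4 b=0 c=1 d=1 e=1 f=0 g=0 h=0 clk=1 a=0
t5.Δ0 b=0 c=1 d=1 e=1 f=0 g=0 h=0 clk=1 a=0
t5.Δ1 b=0 c=1 d=1 e=1 f=0 g=0 h=0 clk=0 a=0
t6.Δ0 b=0 c=1 d=1 e=1 f=0 g=0 h=0 clk=0 a=0
t6.Δ1 b=0 c=1 d=1 e=1 f=0 g=0 h=0 clk=1 a=0
t6.Δ2 b=0 c=1 d=1 e=1 f=0 g=0 h=1 clk=1 a=0
t6.Δ3 b=0 c=1 d=1 e=1 f=1 g=0 h=1 clk=1 a=0
t6.Δ4 b=0 c=1 d=0 e=1 f=1 g=0 h=1 clk=1 a=0
t7.Δ0 b=0 c=1 d=0 e=1 f=1 g=0 h=1 clk=1 a=0
t7.Δ1 b=0 c=1 d=0 e=1 f=1 g=0 h=1 clk=0 a=0
t8.Δ0 b=0 c=1 d=0 e=1 f=1 g=0 h=1 clk=0 a=0
t8.Δ1 b=0 c=1 d=0 e=1 f=1 g=0 h=1 clk=1 a=0
t8.Δ2 b=0 c=1 d=0 e=1 f=1 g=0 h=0 clk=1 a=0
t8.Δ3 b=0 c=1 d=0 e=1 f=0 g=0 h=0 clk=1 a=0
t8.Δ4 b=0 c=1 d=1 e=1 f=0 g=0 h=0 clk=1 a=0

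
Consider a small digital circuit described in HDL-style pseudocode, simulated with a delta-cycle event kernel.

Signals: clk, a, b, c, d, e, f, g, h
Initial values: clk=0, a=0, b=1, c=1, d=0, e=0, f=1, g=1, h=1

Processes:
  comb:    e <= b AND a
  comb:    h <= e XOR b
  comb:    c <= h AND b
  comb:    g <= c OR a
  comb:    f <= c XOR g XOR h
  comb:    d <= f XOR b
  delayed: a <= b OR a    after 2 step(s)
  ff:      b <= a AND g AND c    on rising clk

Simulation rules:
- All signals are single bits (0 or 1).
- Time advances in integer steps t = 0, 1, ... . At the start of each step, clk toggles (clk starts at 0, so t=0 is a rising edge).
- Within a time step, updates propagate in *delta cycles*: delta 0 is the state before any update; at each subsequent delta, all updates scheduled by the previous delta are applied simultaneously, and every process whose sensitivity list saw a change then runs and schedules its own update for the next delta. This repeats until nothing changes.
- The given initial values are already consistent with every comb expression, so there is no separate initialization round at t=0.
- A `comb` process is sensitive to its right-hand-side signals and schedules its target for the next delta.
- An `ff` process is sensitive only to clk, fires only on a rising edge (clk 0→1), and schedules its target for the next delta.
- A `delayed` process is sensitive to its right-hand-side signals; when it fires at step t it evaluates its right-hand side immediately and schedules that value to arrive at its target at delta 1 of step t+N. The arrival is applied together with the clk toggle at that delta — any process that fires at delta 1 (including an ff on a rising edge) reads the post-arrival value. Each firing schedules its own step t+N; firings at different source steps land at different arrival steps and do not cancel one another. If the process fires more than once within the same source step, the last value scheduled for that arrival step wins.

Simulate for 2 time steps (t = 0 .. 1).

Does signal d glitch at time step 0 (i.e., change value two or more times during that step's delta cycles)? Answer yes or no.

yes

t0.Δ0 f=1 g=1 h=1 b=1 c=1 clk=0 a=0 d=0 e=0
t0.Δ1 f=1 g=1 h=1 b=1 c=1 clk=1 a=0 d=0 e=0
t0.Δ2 f=1 g=1 h=1 b=0 c=1 clk=1 a=0 d=0 e=0
t0.Δ3 f=1 g=1 h=0 b=0 c=0 clk=1 a=0 d=1 e=0
t0.Δ4 f=1 g=0 h=0 b=0 c=0 clk=1 a=0 d=1 e=0
t0.Δ5 f=0 g=0 h=0 b=0 c=0 clk=1 a=0 d=1 e=0
t0.Δ6 f=0 g=0 h=0 b=0 c=0 clk=1 a=0 d=0 e=0
t1.Δ0 f=0 g=0 h=0 b=0 c=0 clk=1 a=0 d=0 e=0
t1.Δ1 f=0 g=0 h=0 b=0 c=0 clk=0 a=0 d=0 e=0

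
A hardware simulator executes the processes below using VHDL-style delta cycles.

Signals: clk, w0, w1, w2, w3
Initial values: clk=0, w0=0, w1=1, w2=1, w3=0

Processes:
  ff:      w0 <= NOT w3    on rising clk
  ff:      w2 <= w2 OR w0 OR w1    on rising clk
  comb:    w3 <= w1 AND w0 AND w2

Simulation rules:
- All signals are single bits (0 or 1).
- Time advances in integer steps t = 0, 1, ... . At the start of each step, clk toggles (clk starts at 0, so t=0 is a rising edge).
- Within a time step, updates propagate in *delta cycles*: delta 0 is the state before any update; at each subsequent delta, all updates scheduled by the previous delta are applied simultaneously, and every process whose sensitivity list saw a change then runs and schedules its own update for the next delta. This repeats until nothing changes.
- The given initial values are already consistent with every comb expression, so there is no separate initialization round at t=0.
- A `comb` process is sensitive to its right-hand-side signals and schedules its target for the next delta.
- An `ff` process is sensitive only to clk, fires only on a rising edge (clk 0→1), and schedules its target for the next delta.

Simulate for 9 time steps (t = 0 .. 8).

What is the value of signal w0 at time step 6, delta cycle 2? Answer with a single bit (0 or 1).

0

t=0 Δ0: w0=0 w2=1 w3=0 w1=1 clk=0
  Δ1: clk:0→1
  Δ2: w0:0→1
  Δ3: w3:0→1
  (3Δ to stable)
t=1 Δ0: w0=1 w2=1 w3=1 w1=1 clk=1
  Δ1: clk:1→0
  (1Δ to stable)
t=2 Δ0: w0=1 w2=1 w3=1 w1=1 clk=0
  Δ1: clk:0→1
  Δ2: w0:1→0
  Δ3: w3:1→0
  (3Δ to stable)
t=3 Δ0: w0=0 w2=1 w3=0 w1=1 clk=1
  Δ1: clk:1→0
  (1Δ to stable)
t=4 Δ0: w0=0 w2=1 w3=0 w1=1 clk=0
  Δ1: clk:0→1
  Δ2: w0:0→1
  Δ3: w3:0→1
  (3Δ to stable)
t=5 Δ0: w0=1 w2=1 w3=1 w1=1 clk=1
  Δ1: clk:1→0
  (1Δ to stable)
t=6 Δ0: w0=1 w2=1 w3=1 w1=1 clk=0
  Δ1: clk:0→1
  Δ2: w0:1→0
  Δ3: w3:1→0
  (3Δ to stable)
t=7 Δ0: w0=0 w2=1 w3=0 w1=1 clk=1
  Δ1: clk:1→0
  (1Δ to stable)
t=8 Δ0: w0=0 w2=1 w3=0 w1=1 clk=0
  Δ1: clk:0→1
  Δ2: w0:0→1
  Δ3: w3:0→1
  (3Δ to stable)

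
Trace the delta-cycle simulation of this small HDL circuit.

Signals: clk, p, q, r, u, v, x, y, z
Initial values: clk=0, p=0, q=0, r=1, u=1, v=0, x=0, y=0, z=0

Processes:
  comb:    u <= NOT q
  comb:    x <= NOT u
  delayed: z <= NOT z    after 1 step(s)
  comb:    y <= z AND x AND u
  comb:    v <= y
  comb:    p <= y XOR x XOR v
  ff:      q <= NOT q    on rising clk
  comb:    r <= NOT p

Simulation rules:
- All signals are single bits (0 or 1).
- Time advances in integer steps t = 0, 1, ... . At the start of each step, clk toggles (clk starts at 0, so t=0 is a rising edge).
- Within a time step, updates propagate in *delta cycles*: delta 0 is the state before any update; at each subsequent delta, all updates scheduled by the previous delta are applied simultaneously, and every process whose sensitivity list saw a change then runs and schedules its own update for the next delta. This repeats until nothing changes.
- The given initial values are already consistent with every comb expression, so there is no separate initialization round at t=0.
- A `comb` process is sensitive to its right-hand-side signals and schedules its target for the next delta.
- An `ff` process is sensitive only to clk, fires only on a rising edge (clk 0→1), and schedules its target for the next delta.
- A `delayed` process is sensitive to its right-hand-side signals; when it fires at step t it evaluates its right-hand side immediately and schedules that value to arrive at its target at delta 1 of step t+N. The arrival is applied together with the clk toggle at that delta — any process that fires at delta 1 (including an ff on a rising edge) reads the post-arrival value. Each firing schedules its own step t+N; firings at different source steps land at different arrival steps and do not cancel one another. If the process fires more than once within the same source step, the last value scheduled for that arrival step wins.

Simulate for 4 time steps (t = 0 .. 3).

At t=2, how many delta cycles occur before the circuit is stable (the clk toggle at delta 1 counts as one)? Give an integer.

6

t=0 Δ0: u=1 q=0 p=0 z=0 clk=0 y=0 x=0 v=0 r=1
  Δ1: clk:0→1
  Δ2: q:0→1
  Δ3: u:1→0
  Δ4: x:0→1
  Δ5: p:0→1
  Δ6: r:1→0
  (6Δ to stable)
t=1 Δ0: u=0 q=1 p=1 z=0 clk=1 y=0 x=1 v=0 r=0
  Δ1: clk:1→0
  (1Δ to stable)
t=2 Δ0: u=0 q=1 p=1 z=0 clk=0 y=0 x=1 v=0 r=0
  Δ1: clk:0→1
  Δ2: q:1→0
  Δ3: u:0→1
  Δ4: x:1→0
  Δ5: p:1→0
  Δ6: r:0→1
  (6Δ to stable)
t=3 Δ0: u=1 q=0 p=0 z=0 clk=1 y=0 x=0 v=0 r=1
  Δ1: clk:1→0
  (1Δ to stable)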